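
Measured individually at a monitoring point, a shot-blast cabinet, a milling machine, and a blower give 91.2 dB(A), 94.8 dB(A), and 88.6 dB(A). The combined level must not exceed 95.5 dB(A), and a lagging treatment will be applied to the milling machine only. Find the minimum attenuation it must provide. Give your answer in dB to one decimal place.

3.0 dB

The untreated sources together contribute 10^(91.2/10) + 10^(88.6/10) = 2.043e+09, i.e. 93.10 dB(A).
To meet 95.5 dB(A) overall, the treated milling machine may contribute at most 10^(95.5/10) − 2.043e+09 = 1.505e+09, i.e. 91.78 dB(A).
Required insertion loss = 94.8 − 91.78 = 3.02 dB.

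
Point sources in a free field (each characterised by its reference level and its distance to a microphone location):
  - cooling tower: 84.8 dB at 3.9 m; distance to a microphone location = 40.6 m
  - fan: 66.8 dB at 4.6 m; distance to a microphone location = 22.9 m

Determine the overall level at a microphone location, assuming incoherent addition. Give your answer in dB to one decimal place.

Propagate each source to the receiver with L = L_ref − 20·log₁₀(r/r_ref), then add intensities.
cooling tower: 84.8 − 20·log₁₀(40.6/3.9) = 84.8 − 20.35 = 64.45 dB.
fan: 66.8 − 20·log₁₀(22.9/4.6) = 66.8 − 13.94 = 52.86 dB.
Σ 10^(L/10) = 2.980e+06 → L_total = 10·log₁₀(2.980e+06) = 64.74 dB.

64.7 dB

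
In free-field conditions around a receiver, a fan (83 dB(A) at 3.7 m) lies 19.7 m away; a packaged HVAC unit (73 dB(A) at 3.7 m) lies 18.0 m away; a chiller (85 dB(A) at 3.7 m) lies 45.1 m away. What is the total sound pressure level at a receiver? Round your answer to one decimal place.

70.0 dB(A)

Apply inverse-square spreading to bring every level to the receiver, then sum 10^(L/10).
fan: 83 − 20·log₁₀(19.7/3.7) = 83 − 14.53 = 68.47 dB(A).
packaged HVAC unit: 73 − 20·log₁₀(18.0/3.7) = 73 − 13.74 = 59.26 dB(A).
chiller: 85 − 20·log₁₀(45.1/3.7) = 85 − 21.72 = 63.28 dB(A).
Σ 10^(L/10) = 1.001e+07 → L_total = 10·log₁₀(1.001e+07) = 70.00 dB(A).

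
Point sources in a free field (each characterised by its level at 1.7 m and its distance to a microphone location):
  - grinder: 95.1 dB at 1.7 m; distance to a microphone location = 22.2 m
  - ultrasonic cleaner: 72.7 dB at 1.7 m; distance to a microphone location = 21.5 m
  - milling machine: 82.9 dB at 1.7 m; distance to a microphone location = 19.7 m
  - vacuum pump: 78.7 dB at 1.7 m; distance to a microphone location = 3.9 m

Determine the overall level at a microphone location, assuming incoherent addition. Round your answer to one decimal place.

75.4 dB

Apply inverse-square spreading to bring every level to the receiver, then sum 10^(L/10).
grinder: 95.1 − 20·log₁₀(22.2/1.7) = 95.1 − 22.32 = 72.78 dB.
ultrasonic cleaner: 72.7 − 20·log₁₀(21.5/1.7) = 72.7 − 22.04 = 50.66 dB.
milling machine: 82.9 − 20·log₁₀(19.7/1.7) = 82.9 − 21.28 = 61.62 dB.
vacuum pump: 78.7 − 20·log₁₀(3.9/1.7) = 78.7 − 7.21 = 71.49 dB.
Σ 10^(L/10) = 3.463e+07 → L_total = 10·log₁₀(3.463e+07) = 75.39 dB.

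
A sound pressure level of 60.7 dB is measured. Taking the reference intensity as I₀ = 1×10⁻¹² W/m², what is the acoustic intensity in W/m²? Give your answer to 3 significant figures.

1.17e-06 W/m²

L = 10·log₁₀(I/I₀) ⇒ I = I₀·10^(L/10) = 10⁻¹² × 10^6.07.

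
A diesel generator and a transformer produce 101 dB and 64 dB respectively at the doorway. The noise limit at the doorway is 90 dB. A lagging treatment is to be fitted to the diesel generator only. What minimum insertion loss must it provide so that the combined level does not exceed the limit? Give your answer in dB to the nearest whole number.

Fixed contribution from the other source: Σ 10^(L/10) = 10^(64/10) = 2.512e+06 (64.00 dB).
The limit corresponds to 10^(90/10) = 1.000e+09; subtracting the fixed part leaves 9.975e+08 for the diesel generator, i.e. 89.99 dB.
So the diesel generator must be reduced from 101 to 89.99 dB: IL = 11.01 dB.

11 dB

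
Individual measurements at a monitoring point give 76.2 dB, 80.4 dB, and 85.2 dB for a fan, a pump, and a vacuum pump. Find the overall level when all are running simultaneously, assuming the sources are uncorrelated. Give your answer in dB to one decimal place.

86.8 dB

Incoherent sources combine by intensity addition: L_total = 10·log₁₀(Σ 10^(L_i/10)).
Σ 10^(L/10) = 10^(76.2/10) + 10^(80.4/10) + 10^(85.2/10) = 4.825e+08.
L_total = 10·log₁₀(4.825e+08) = 86.83 dB.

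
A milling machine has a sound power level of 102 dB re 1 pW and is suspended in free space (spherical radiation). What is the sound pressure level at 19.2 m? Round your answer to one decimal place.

65.3 dB

L_p = L_w − 10·log₁₀(4π·r²) with r = 19.2 m.
4π·r² = 4632 m², 10·log₁₀ of that is 36.658 dB.
L_p = 102 − 36.658 = 65.34 dB.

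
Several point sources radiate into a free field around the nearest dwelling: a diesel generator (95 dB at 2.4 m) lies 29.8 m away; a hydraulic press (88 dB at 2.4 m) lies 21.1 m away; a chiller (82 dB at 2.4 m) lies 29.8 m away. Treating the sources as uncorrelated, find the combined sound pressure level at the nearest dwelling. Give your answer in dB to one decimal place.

First find each source's level at the receiver (point-source: −20·log₁₀(r/r_ref)), then combine on an intensity basis.
diesel generator: 95 − 20·log₁₀(29.8/2.4) = 95 − 21.88 = 73.12 dB.
hydraulic press: 88 − 20·log₁₀(21.1/2.4) = 88 − 18.88 = 69.12 dB.
chiller: 82 − 20·log₁₀(29.8/2.4) = 82 − 21.88 = 60.12 dB.
Σ 10^(L/10) = 2.970e+07 → L_total = 10·log₁₀(2.970e+07) = 74.73 dB.

74.7 dB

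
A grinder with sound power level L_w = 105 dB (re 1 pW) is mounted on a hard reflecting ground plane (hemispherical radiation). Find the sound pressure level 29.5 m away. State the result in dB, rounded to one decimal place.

67.6 dB

Free-field hemispherical radiation: L_p = L_w − 10·log₁₀(2π·r²), r = 29.5 m.
2π·r² = 5468 m², 10·log₁₀ of that is 37.378 dB.
L_p = 105 − 37.378 = 67.62 dB.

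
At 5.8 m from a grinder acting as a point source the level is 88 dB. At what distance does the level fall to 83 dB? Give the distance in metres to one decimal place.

The 5.0 dB drop corresponds to a distance ratio of 10^(5.0/20) for a point source.
r₂ = 5.8·10^((88−83)/20) = 5.8·10^(5.0/20) = 10.31 m.

10.3 m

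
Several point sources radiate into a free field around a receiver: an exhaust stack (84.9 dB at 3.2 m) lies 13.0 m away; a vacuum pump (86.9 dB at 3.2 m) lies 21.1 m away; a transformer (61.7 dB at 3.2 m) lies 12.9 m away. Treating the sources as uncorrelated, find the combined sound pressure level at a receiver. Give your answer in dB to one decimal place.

First find each source's level at the receiver (point-source: −20·log₁₀(r/r_ref)), then combine on an intensity basis.
exhaust stack: 84.9 − 20·log₁₀(13.0/3.2) = 84.9 − 12.18 = 72.72 dB.
vacuum pump: 86.9 − 20·log₁₀(21.1/3.2) = 86.9 − 16.38 = 70.52 dB.
transformer: 61.7 − 20·log₁₀(12.9/3.2) = 61.7 − 12.11 = 49.59 dB.
Σ 10^(L/10) = 3.008e+07 → L_total = 10·log₁₀(3.008e+07) = 74.78 dB.

74.8 dB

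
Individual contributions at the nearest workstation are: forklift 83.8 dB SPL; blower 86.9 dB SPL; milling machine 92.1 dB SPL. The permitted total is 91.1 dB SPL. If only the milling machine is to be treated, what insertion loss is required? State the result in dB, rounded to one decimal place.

4.6 dB

Everything except the milling machine sums to 10^(83.8/10) + 10^(86.9/10) = 7.297e+08 in linear terms, 88.63 dB SPL.
To meet 91.1 dB SPL overall, the treated milling machine may contribute at most 10^(91.1/10) − 7.297e+08 = 5.586e+08, i.e. 87.47 dB SPL.
So the milling machine must be reduced from 92.1 to 87.47 dB SPL: IL = 4.63 dB.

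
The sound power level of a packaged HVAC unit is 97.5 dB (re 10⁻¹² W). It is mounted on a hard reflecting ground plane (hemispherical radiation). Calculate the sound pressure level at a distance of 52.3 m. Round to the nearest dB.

The power spreads over a hemisphere of area 2π·r², so L_p = L_w − 10·log₁₀(2π·r²).
2π·r² = 1.719e+04 m², 10·log₁₀ of that is 42.352 dB.
L_p = 97.5 − 42.352 = 55.15 dB.

55 dB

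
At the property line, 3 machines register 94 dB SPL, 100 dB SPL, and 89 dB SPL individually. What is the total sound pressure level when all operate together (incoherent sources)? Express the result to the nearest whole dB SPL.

Incoherent sources combine by intensity addition: L_total = 10·log₁₀(Σ 10^(L_i/10)).
Σ 10^(L/10) = 10^(94/10) + 10^(100/10) + 10^(89/10) = 1.331e+10.
L_total = 10·log₁₀(1.331e+10) = 101.24 dB SPL.

101 dB SPL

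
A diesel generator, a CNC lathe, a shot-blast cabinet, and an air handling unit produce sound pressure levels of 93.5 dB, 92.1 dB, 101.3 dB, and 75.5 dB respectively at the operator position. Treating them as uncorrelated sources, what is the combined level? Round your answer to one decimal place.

For uncorrelated sources the intensities add, so convert each level to linear form, sum, and take 10·log₁₀ of the total.
Σ 10^(L/10) = 10^(93.5/10) + 10^(92.1/10) + 10^(101.3/10) + 10^(75.5/10) = 1.739e+10.
L_total = 10·log₁₀(1.739e+10) = 102.40 dB.

102.4 dB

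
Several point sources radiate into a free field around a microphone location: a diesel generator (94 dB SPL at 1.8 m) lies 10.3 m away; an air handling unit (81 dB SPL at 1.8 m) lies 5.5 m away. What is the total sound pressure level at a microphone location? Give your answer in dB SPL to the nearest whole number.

Propagate each source to the receiver with L = L_ref − 20·log₁₀(r/r_ref), then add intensities.
diesel generator: 94 − 20·log₁₀(10.3/1.8) = 94 − 15.15 = 78.85 dB SPL.
air handling unit: 81 − 20·log₁₀(5.5/1.8) = 81 − 9.70 = 71.30 dB SPL.
Σ 10^(L/10) = 9.020e+07 → L_total = 10·log₁₀(9.020e+07) = 79.55 dB SPL.

80 dB SPL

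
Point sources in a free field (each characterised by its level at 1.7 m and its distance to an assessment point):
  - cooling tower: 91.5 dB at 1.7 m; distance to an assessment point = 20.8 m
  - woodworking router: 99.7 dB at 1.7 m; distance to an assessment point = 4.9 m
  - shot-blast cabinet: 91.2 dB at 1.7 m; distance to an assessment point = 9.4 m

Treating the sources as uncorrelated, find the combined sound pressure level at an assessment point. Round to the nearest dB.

91 dB

Propagate each source to the receiver with L = L_ref − 20·log₁₀(r/r_ref), then add intensities.
cooling tower: 91.5 − 20·log₁₀(20.8/1.7) = 91.5 − 21.75 = 69.75 dB.
woodworking router: 99.7 − 20·log₁₀(4.9/1.7) = 99.7 − 9.19 = 90.51 dB.
shot-blast cabinet: 91.2 − 20·log₁₀(9.4/1.7) = 91.2 − 14.85 = 76.35 dB.
Σ 10^(L/10) = 1.176e+09 → L_total = 10·log₁₀(1.176e+09) = 90.70 dB.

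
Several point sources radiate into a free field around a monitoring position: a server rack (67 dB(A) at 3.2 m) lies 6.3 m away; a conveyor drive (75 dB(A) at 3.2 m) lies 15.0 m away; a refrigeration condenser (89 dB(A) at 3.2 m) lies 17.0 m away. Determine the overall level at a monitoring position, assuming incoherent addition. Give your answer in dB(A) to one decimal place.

74.9 dB(A)

Apply inverse-square spreading to bring every level to the receiver, then sum 10^(L/10).
server rack: 67 − 20·log₁₀(6.3/3.2) = 67 − 5.88 = 61.12 dB(A).
conveyor drive: 75 − 20·log₁₀(15.0/3.2) = 75 − 13.42 = 61.58 dB(A).
refrigeration condenser: 89 − 20·log₁₀(17.0/3.2) = 89 − 14.51 = 74.49 dB(A).
Σ 10^(L/10) = 3.088e+07 → L_total = 10·log₁₀(3.088e+07) = 74.90 dB(A).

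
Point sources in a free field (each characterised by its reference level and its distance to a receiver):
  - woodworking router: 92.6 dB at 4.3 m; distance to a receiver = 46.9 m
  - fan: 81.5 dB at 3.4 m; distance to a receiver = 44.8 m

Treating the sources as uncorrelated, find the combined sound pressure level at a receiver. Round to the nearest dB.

First find each source's level at the receiver (point-source: −20·log₁₀(r/r_ref)), then combine on an intensity basis.
woodworking router: 92.6 − 20·log₁₀(46.9/4.3) = 92.6 − 20.75 = 71.85 dB.
fan: 81.5 − 20·log₁₀(44.8/3.4) = 81.5 − 22.40 = 59.10 dB.
Σ 10^(L/10) = 1.611e+07 → L_total = 10·log₁₀(1.611e+07) = 72.07 dB.

72 dB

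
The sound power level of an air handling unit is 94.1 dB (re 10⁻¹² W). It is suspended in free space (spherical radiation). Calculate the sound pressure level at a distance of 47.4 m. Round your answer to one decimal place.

L_p = L_w − 10·log₁₀(4π·r²) with r = 47.4 m.
4π·r² = 2.823e+04 m², 10·log₁₀ of that is 44.508 dB.
L_p = 94.1 − 44.508 = 49.59 dB.

49.6 dB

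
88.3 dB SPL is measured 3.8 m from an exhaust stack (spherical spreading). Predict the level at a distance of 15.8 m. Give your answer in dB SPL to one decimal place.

75.9 dB SPL

Spherical spreading from a point source gives a 20·log₁₀(r₂/r₁) drop.
L₂ = 88.3 − 20·log₁₀(15.8/3.8) = 88.3 − 12.377 = 75.92 dB SPL.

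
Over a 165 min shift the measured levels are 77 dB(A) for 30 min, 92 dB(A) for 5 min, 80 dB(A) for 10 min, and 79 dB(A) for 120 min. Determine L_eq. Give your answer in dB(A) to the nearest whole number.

81 dB(A)

Weight each interval's intensity by its duration and average over T = 165 min:
Σ tᵢ·10^(Lᵢ/10) = 30·10^(77/10) + 5·10^(92/10) + 10·10^(80/10) + 120·10^(79/10) = 1.996e+10.
L_eq = 10·log₁₀(1.996e+10/165) = 80.83 dB(A).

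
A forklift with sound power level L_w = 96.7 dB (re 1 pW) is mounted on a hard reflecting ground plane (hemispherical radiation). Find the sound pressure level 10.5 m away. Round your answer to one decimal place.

68.3 dB

L_p = L_w − 10·log₁₀(2π·r²) with r = 10.5 m.
2π·r² = 692.7 m², 10·log₁₀ of that is 28.406 dB.
L_p = 96.7 − 28.406 = 68.29 dB.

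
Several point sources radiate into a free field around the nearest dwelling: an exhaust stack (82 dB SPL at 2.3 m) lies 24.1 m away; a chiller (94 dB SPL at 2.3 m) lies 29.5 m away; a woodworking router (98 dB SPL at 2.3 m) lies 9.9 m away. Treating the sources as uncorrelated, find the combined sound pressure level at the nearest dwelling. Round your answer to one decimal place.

Apply inverse-square spreading to bring every level to the receiver, then sum 10^(L/10).
exhaust stack: 82 − 20·log₁₀(24.1/2.3) = 82 − 20.41 = 61.59 dB SPL.
chiller: 94 − 20·log₁₀(29.5/2.3) = 94 − 22.16 = 71.84 dB SPL.
woodworking router: 98 − 20·log₁₀(9.9/2.3) = 98 − 12.68 = 85.32 dB SPL.
Σ 10^(L/10) = 3.573e+08 → L_total = 10·log₁₀(3.573e+08) = 85.53 dB SPL.

85.5 dB SPL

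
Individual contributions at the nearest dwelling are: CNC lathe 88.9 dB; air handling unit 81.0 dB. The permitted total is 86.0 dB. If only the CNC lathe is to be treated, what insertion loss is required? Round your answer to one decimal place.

Everything except the CNC lathe sums to 10^(81.0/10) = 1.259e+08 in linear terms, 81.00 dB.
To meet 86.0 dB overall, the treated CNC lathe may contribute at most 10^(86.0/10) − 1.259e+08 = 2.722e+08, i.e. 84.35 dB.
Required insertion loss = 88.9 − 84.35 = 4.55 dB.

4.6 dB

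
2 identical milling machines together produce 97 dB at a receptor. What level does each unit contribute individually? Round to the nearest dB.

94 dB

For N identical incoherent sources L_total = L₁ + 10·log₁₀ N, so L₁ = 97 − 10·log₁₀(2) = 97 − 3.010.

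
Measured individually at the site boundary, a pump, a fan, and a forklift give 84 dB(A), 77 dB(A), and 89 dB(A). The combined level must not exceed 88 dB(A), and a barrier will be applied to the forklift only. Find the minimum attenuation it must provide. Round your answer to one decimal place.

3.8 dB

The untreated sources together contribute 10^(84/10) + 10^(77/10) = 3.013e+08, i.e. 84.79 dB(A).
The limit corresponds to 10^(88/10) = 6.310e+08; subtracting the fixed part leaves 3.296e+08 for the forklift, i.e. 85.18 dB(A).
Required insertion loss = 89 − 85.18 = 3.82 dB.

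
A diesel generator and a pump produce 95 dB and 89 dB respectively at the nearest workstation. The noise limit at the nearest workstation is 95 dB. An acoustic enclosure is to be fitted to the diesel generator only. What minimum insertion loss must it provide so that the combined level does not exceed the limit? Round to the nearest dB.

The untreated sources together contribute 10^(89/10) = 7.943e+08, i.e. 89.00 dB.
To meet 95 dB overall, the treated diesel generator may contribute at most 10^(95/10) − 7.943e+08 = 2.368e+09, i.e. 93.74 dB.
Required insertion loss = 95 − 93.74 = 1.26 dB.

1 dB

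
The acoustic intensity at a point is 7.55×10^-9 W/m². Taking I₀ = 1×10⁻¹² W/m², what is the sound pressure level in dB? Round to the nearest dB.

Dividing by I₀ shifts the exponent by 12: I/I₀ = 7.55×10^3.
L = 10·(0.8779 + 3) = 38.78 dB.

39 dB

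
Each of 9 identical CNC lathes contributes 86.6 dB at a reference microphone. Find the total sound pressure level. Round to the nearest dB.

N identical incoherent sources raise the level by 10·log₁₀ N.
L_total = 86.6 + 10·log₁₀(9) = 86.6 + 9.542 = 96.14 dB.

96 dB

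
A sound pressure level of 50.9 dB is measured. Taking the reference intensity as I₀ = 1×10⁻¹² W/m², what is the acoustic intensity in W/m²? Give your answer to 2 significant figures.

I = I₀·10^(L/10) = 10⁻¹² × 10^(50.9/10) = 10^(-6.910).

1.2e-07 W/m²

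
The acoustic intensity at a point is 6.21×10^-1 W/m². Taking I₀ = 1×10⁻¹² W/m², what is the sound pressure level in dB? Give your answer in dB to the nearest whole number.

I/I₀ = 6.21×10^-1/10⁻¹² = 6.21×10^11, and L = 10·log₁₀(I/I₀).
L = 10·(0.7931 + 11) = 117.93 dB.

118 dB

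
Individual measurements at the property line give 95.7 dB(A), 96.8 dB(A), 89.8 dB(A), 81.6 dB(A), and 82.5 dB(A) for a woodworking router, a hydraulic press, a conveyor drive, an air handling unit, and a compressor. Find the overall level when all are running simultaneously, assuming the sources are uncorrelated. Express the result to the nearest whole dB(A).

100 dB(A)

For uncorrelated sources the intensities add, so convert each level to linear form, sum, and take 10·log₁₀ of the total.
Σ 10^(L/10) = 10^(95.7/10) + 10^(96.8/10) + 10^(89.8/10) + 10^(81.6/10) + 10^(82.5/10) = 9.779e+09.
L_total = 10·log₁₀(9.779e+09) = 99.90 dB(A).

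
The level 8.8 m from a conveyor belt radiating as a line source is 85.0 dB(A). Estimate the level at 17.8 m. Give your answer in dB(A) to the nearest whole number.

82 dB(A)

Line-source attenuation: ΔL = 10·log₁₀(r₂/r₁) = 10·log₁₀(17.8/8.8) = 3.059 dB.
L₂ = 85.0 − 10·log₁₀(17.8/8.8) = 85.0 − 3.059 = 81.94 dB(A).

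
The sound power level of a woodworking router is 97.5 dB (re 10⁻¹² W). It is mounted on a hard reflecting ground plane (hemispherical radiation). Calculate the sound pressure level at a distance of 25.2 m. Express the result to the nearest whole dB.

61 dB

The power spreads over a hemisphere of area 2π·r², so L_p = L_w − 10·log₁₀(2π·r²).
2π·r² = 3990 m², 10·log₁₀ of that is 36.010 dB.
L_p = 97.5 − 36.010 = 61.49 dB.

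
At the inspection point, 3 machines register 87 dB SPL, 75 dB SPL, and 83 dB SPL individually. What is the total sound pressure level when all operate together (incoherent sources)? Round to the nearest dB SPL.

89 dB SPL

For uncorrelated sources the intensities add, so convert each level to linear form, sum, and take 10·log₁₀ of the total.
Σ 10^(L/10) = 10^(87/10) + 10^(75/10) + 10^(83/10) = 7.323e+08.
L_total = 10·log₁₀(7.323e+08) = 88.65 dB SPL.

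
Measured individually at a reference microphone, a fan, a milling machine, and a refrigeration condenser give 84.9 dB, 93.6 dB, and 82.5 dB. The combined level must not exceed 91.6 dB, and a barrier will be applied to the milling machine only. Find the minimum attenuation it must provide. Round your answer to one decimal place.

Everything except the milling machine sums to 10^(84.9/10) + 10^(82.5/10) = 4.869e+08 in linear terms, 86.87 dB.
The limit corresponds to 10^(91.6/10) = 1.445e+09; subtracting the fixed part leaves 9.586e+08 for the milling machine, i.e. 89.82 dB.
So the milling machine must be reduced from 93.6 to 89.82 dB: IL = 3.78 dB.

3.8 dB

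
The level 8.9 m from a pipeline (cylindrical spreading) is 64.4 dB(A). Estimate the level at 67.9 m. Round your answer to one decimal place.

Line-source attenuation: ΔL = 10·log₁₀(r₂/r₁) = 10·log₁₀(67.9/8.9) = 8.825 dB.
L₂ = 64.4 − 10·log₁₀(67.9/8.9) = 64.4 − 8.825 = 55.58 dB(A).

55.6 dB(A)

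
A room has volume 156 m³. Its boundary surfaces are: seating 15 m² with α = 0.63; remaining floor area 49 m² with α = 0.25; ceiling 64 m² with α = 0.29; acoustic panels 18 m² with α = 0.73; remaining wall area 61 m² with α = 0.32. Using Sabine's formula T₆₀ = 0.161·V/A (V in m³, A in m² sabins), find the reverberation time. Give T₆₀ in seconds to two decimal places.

0.34 s

A = Σ Sᵢαᵢ = 15·0.63 + 49·0.25 + 64·0.29 + 18·0.73 + 61·0.32 = 72.92 m².
T₆₀ = 0.161 × 156 / 72.92 = 0.344 s.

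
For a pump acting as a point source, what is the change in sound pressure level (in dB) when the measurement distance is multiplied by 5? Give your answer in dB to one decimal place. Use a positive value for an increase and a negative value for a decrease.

-14.0 dB

A point source loses 6 dB per doubling of distance; generally ΔL = −20·log₁₀(r₂/r₁).
ΔL = −20·log₁₀(5) = -13.98 dB.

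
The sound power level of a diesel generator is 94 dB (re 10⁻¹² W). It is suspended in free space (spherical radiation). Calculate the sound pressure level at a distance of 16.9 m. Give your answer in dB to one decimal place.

L_p = L_w − 10·log₁₀(4π·r²) with r = 16.9 m.
4π·r² = 3589 m², 10·log₁₀ of that is 35.550 dB.
L_p = 94 − 35.550 = 58.45 dB.

58.5 dB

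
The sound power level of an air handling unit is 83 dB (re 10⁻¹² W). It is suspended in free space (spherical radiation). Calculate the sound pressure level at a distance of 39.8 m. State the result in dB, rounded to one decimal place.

40.0 dB

Free-field spherical radiation: L_p = L_w − 10·log₁₀(4π·r²), r = 39.8 m.
4π·r² = 1.991e+04 m², 10·log₁₀ of that is 42.990 dB.
L_p = 83 − 42.990 = 40.01 dB.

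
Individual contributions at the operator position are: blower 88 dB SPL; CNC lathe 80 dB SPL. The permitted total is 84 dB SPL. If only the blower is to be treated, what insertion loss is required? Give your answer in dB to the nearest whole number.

6 dB

Fixed contribution from the other source: Σ 10^(L/10) = 10^(80/10) = 1.000e+08 (80.00 dB SPL).
To meet 84 dB SPL overall, the treated blower may contribute at most 10^(84/10) − 1.000e+08 = 1.512e+08, i.e. 81.80 dB SPL.
So the blower must be reduced from 88 to 81.80 dB SPL: IL = 6.20 dB.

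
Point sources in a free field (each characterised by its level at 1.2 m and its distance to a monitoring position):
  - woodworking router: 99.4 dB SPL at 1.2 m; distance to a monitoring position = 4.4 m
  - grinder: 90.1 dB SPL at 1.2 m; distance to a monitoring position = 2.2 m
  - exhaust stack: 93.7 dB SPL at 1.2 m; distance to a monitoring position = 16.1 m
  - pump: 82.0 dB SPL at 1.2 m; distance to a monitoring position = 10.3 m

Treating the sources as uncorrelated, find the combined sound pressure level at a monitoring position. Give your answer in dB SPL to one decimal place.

89.9 dB SPL

Apply inverse-square spreading to bring every level to the receiver, then sum 10^(L/10).
woodworking router: 99.4 − 20·log₁₀(4.4/1.2) = 99.4 − 11.29 = 88.11 dB SPL.
grinder: 90.1 − 20·log₁₀(2.2/1.2) = 90.1 − 5.26 = 84.84 dB SPL.
exhaust stack: 93.7 − 20·log₁₀(16.1/1.2) = 93.7 − 22.55 = 71.15 dB SPL.
pump: 82.0 − 20·log₁₀(10.3/1.2) = 82.0 − 18.67 = 63.33 dB SPL.
Σ 10^(L/10) = 9.674e+08 → L_total = 10·log₁₀(9.674e+08) = 89.86 dB SPL.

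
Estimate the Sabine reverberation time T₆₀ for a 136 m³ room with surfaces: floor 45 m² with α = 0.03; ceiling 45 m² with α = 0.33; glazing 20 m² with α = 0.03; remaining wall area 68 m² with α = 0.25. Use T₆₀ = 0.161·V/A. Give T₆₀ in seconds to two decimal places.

Total absorption A = 45·0.03 + 45·0.33 + 20·0.03 + 68·0.25 = 33.80 m² sabins.
T₆₀ = 0.161 × 136 / 33.80 = 0.648 s.

0.65 s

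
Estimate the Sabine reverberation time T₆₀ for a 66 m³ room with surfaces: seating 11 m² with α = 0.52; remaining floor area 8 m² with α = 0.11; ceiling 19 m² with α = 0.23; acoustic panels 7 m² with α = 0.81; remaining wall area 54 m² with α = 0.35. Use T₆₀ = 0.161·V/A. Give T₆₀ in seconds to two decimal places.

Summing Sᵢαᵢ: 11·0.52 + 8·0.11 + 19·0.23 + 7·0.81 + 54·0.35 = 35.54 m².
T₆₀ = 0.161·V/A = 0.161·66/35.54 = 0.299 s.

0.30 s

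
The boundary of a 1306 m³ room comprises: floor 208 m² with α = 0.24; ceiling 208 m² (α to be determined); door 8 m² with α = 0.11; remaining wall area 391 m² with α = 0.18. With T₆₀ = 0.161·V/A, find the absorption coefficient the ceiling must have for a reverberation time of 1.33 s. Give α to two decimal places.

A = 0.161·V/T₆₀ = 0.161·1306/1.33 = 158.09 m² sabins.
Absorption from the other surfaces = 208·0.24 + 8·0.11 + 391·0.18 = 121.18 m², so the ceiling must supply 36.91 m² over 208 m².
α = 36.91/208 = 0.177.

0.18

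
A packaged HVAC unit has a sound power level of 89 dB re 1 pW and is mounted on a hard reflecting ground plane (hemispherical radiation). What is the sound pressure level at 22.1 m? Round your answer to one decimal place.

54.1 dB

Free-field hemispherical radiation: L_p = L_w − 10·log₁₀(2π·r²), r = 22.1 m.
2π·r² = 3069 m², 10·log₁₀ of that is 34.870 dB.
L_p = 89 − 34.870 = 54.13 dB.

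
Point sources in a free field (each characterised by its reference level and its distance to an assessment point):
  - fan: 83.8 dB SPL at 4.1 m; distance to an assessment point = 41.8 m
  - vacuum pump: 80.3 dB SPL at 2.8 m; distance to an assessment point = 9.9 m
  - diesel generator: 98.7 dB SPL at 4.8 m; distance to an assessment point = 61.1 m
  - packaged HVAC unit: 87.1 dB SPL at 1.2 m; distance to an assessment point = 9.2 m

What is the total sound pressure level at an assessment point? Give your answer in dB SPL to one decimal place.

78.2 dB SPL

Propagate each source to the receiver with L = L_ref − 20·log₁₀(r/r_ref), then add intensities.
fan: 83.8 − 20·log₁₀(41.8/4.1) = 83.8 − 20.17 = 63.63 dB SPL.
vacuum pump: 80.3 − 20·log₁₀(9.9/2.8) = 80.3 − 10.97 = 69.33 dB SPL.
diesel generator: 98.7 − 20·log₁₀(61.1/4.8) = 98.7 − 22.10 = 76.60 dB SPL.
packaged HVAC unit: 87.1 − 20·log₁₀(9.2/1.2) = 87.1 − 17.69 = 69.41 dB SPL.
Σ 10^(L/10) = 6.536e+07 → L_total = 10·log₁₀(6.536e+07) = 78.15 dB SPL.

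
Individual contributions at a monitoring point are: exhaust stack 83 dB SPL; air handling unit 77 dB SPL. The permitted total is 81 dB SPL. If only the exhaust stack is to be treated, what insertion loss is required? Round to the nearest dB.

Fixed contribution from the other source: Σ 10^(L/10) = 10^(77/10) = 5.012e+07 (77.00 dB SPL).
To meet 81 dB SPL overall, the treated exhaust stack may contribute at most 10^(81/10) − 5.012e+07 = 7.577e+07, i.e. 78.80 dB SPL.
So the exhaust stack must be reduced from 83 to 78.80 dB SPL: IL = 4.20 dB.

4 dB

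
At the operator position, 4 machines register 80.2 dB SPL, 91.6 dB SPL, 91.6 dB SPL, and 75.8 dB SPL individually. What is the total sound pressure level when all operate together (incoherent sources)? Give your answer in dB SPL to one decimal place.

94.8 dB SPL

Incoherent sources combine by intensity addition: L_total = 10·log₁₀(Σ 10^(L_i/10)).
Σ 10^(L/10) = 10^(80.2/10) + 10^(91.6/10) + 10^(91.6/10) + 10^(75.8/10) = 3.034e+09.
L_total = 10·log₁₀(3.034e+09) = 94.82 dB SPL.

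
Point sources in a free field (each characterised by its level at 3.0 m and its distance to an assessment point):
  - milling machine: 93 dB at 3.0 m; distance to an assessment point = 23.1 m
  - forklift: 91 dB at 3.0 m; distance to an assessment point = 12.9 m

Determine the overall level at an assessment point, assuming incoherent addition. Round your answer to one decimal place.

80.1 dB

First find each source's level at the receiver (point-source: −20·log₁₀(r/r_ref)), then combine on an intensity basis.
milling machine: 93 − 20·log₁₀(23.1/3.0) = 93 − 17.73 = 75.27 dB.
forklift: 91 − 20·log₁₀(12.9/3.0) = 91 − 12.67 = 78.33 dB.
Σ 10^(L/10) = 1.017e+08 → L_total = 10·log₁₀(1.017e+08) = 80.07 dB.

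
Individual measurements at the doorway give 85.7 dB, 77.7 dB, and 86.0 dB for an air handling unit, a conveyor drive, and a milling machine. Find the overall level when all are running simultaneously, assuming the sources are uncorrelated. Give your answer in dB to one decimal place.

Incoherent sources combine by intensity addition: L_total = 10·log₁₀(Σ 10^(L_i/10)).
Σ 10^(L/10) = 10^(85.7/10) + 10^(77.7/10) + 10^(86.0/10) = 8.285e+08.
L_total = 10·log₁₀(8.285e+08) = 89.18 dB.

89.2 dB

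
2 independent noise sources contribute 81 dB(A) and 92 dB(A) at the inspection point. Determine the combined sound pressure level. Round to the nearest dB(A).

Incoherent sources combine by intensity addition: L_total = 10·log₁₀(Σ 10^(L_i/10)).
Σ 10^(L/10) = 10^(81/10) + 10^(92/10) = 1.711e+09.
L_total = 10·log₁₀(1.711e+09) = 92.33 dB(A).

92 dB(A)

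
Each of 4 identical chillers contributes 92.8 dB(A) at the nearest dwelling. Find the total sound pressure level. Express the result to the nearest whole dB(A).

99 dB(A)

L_total = L₁ + 10·log₁₀ N for N identical incoherent sources.
L_total = 92.8 + 10·log₁₀(4) = 92.8 + 6.021 = 98.82 dB(A).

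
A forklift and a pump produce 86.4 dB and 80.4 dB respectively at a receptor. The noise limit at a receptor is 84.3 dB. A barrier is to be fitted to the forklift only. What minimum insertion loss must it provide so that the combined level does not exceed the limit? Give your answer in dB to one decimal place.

4.4 dB

The untreated sources together contribute 10^(80.4/10) = 1.096e+08, i.e. 80.40 dB.
To meet 84.3 dB overall, the treated forklift may contribute at most 10^(84.3/10) − 1.096e+08 = 1.595e+08, i.e. 82.03 dB.
So the forklift must be reduced from 86.4 to 82.03 dB: IL = 4.37 dB.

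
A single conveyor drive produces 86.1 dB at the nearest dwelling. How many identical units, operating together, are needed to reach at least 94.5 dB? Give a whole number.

7

N identical sources give L₁ + 10·log₁₀ N, so require 10·log₁₀ N ≥ 94.5 − 86.1 = 8.4 dB.
N ≥ 10^(8.4/10) = 6.918, so N = 7.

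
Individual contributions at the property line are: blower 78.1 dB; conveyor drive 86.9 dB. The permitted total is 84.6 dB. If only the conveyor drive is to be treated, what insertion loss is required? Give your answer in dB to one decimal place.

3.4 dB

The untreated sources together contribute 10^(78.1/10) = 6.457e+07, i.e. 78.10 dB.
To meet 84.6 dB overall, the treated conveyor drive may contribute at most 10^(84.6/10) − 6.457e+07 = 2.238e+08, i.e. 83.50 dB.
So the conveyor drive must be reduced from 86.9 to 83.50 dB: IL = 3.40 dB.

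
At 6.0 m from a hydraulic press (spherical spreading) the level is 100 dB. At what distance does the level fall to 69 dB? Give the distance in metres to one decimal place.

The 31.0 dB drop corresponds to a distance ratio of 10^(31.0/20) for a point source.
r₂ = 6.0·10^((100−69)/20) = 6.0·10^(31.0/20) = 212.89 m.

212.9 m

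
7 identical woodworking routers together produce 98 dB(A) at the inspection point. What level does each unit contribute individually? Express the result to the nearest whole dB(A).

90 dB(A)

7 equal contributions raise the level by 10·log₁₀ 7 = 8.451 dB, so each unit alone gives 98 − 8.451.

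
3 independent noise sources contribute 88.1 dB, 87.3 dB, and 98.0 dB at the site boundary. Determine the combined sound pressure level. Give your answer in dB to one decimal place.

98.7 dB

Incoherent sources combine by intensity addition: L_total = 10·log₁₀(Σ 10^(L_i/10)).
Σ 10^(L/10) = 10^(88.1/10) + 10^(87.3/10) + 10^(98.0/10) = 7.492e+09.
L_total = 10·log₁₀(7.492e+09) = 98.75 dB.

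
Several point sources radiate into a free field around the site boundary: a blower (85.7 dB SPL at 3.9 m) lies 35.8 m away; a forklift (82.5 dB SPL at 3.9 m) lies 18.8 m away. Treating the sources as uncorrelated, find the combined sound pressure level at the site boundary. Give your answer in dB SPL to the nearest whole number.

71 dB SPL

Apply inverse-square spreading to bring every level to the receiver, then sum 10^(L/10).
blower: 85.7 − 20·log₁₀(35.8/3.9) = 85.7 − 19.26 = 66.44 dB SPL.
forklift: 82.5 − 20·log₁₀(18.8/3.9) = 82.5 − 13.66 = 68.84 dB SPL.
Σ 10^(L/10) = 1.206e+07 → L_total = 10·log₁₀(1.206e+07) = 70.81 dB SPL.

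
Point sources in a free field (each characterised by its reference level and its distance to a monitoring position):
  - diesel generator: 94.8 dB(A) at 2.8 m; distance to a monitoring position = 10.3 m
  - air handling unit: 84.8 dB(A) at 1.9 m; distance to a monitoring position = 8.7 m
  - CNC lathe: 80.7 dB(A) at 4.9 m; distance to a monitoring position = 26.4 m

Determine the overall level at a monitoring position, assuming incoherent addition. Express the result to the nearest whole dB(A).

84 dB(A)

Propagate each source to the receiver with L = L_ref − 20·log₁₀(r/r_ref), then add intensities.
diesel generator: 94.8 − 20·log₁₀(10.3/2.8) = 94.8 − 11.31 = 83.49 dB(A).
air handling unit: 84.8 − 20·log₁₀(8.7/1.9) = 84.8 − 13.22 = 71.58 dB(A).
CNC lathe: 80.7 − 20·log₁₀(26.4/4.9) = 80.7 − 14.63 = 66.07 dB(A).
Σ 10^(L/10) = 2.416e+08 → L_total = 10·log₁₀(2.416e+08) = 83.83 dB(A).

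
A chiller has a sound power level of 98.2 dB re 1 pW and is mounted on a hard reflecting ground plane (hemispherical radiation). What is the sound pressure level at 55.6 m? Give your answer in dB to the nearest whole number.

55 dB

L_p = L_w − 10·log₁₀(2π·r²) with r = 55.6 m.
2π·r² = 1.942e+04 m², 10·log₁₀ of that is 42.883 dB.
L_p = 98.2 − 42.883 = 55.32 dB.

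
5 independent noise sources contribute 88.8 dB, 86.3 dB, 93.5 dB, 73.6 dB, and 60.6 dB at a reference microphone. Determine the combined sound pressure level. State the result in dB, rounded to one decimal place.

Incoherent sources combine by intensity addition: L_total = 10·log₁₀(Σ 10^(L_i/10)).
Σ 10^(L/10) = 10^(88.8/10) + 10^(86.3/10) + 10^(93.5/10) + 10^(73.6/10) + 10^(60.6/10) = 3.448e+09.
L_total = 10·log₁₀(3.448e+09) = 95.38 dB.

95.4 dB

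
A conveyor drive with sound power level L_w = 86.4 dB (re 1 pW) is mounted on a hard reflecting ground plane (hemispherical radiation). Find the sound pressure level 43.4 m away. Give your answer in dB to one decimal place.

L_p = L_w − 10·log₁₀(2π·r²) with r = 43.4 m.
2π·r² = 1.183e+04 m², 10·log₁₀ of that is 40.732 dB.
L_p = 86.4 − 40.732 = 45.67 dB.

45.7 dB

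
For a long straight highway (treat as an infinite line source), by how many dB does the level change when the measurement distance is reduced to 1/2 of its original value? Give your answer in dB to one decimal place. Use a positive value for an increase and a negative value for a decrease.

With cylindrical spreading the level changes by −10·log₁₀(r₂/r₁).
ΔL = −10·log₁₀(0.5) = +3.01 dB.

+3.0 dB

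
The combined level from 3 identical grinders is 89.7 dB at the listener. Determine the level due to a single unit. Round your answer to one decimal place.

3 equal contributions raise the level by 10·log₁₀ 3 = 4.771 dB, so each unit alone gives 89.7 − 4.771.

84.9 dB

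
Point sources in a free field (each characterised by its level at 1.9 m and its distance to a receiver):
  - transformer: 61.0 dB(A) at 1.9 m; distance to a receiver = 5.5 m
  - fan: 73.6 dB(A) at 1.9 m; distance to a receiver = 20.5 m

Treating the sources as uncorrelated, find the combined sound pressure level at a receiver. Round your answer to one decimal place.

55.4 dB(A)

Propagate each source to the receiver with L = L_ref − 20·log₁₀(r/r_ref), then add intensities.
transformer: 61.0 − 20·log₁₀(5.5/1.9) = 61.0 − 9.23 = 51.77 dB(A).
fan: 73.6 − 20·log₁₀(20.5/1.9) = 73.6 − 20.66 = 52.94 dB(A).
Σ 10^(L/10) = 3.470e+05 → L_total = 10·log₁₀(3.470e+05) = 55.40 dB(A).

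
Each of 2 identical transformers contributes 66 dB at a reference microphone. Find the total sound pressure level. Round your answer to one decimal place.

With 2 equal, uncorrelated contributions the intensity is 2× that of one unit, giving a rise of 10·log₁₀ 2.
L_total = 66 + 10·log₁₀(2) = 66 + 3.010 = 69.01 dB.

69.0 dB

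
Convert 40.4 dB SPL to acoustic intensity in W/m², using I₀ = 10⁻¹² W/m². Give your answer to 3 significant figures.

L = 10·log₁₀(I/I₀) ⇒ I = I₀·10^(L/10) = 10⁻¹² × 10^4.04.

1.10e-08 W/m²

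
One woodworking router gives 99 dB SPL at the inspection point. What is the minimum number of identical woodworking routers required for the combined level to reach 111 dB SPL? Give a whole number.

16

Need L₁ + 10·log₁₀ N ≥ 111, i.e. log₁₀ N ≥ 1.20.
N ≥ 10^(12.0/10) = 15.849, so N = 16.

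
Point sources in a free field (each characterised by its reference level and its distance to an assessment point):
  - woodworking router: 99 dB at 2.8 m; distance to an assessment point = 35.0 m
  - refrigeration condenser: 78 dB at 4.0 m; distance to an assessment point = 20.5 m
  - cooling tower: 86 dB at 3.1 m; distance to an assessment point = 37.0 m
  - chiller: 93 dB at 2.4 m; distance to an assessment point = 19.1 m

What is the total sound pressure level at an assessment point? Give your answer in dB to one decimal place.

Propagate each source to the receiver with L = L_ref − 20·log₁₀(r/r_ref), then add intensities.
woodworking router: 99 − 20·log₁₀(35.0/2.8) = 99 − 21.94 = 77.06 dB.
refrigeration condenser: 78 − 20·log₁₀(20.5/4.0) = 78 − 14.19 = 63.81 dB.
cooling tower: 86 − 20·log₁₀(37.0/3.1) = 86 − 21.54 = 64.46 dB.
chiller: 93 − 20·log₁₀(19.1/2.4) = 93 − 18.02 = 74.98 dB.
Σ 10^(L/10) = 8.754e+07 → L_total = 10·log₁₀(8.754e+07) = 79.42 dB.

79.4 dB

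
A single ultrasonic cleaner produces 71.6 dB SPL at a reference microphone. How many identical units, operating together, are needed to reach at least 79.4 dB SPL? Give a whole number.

Need L₁ + 10·log₁₀ N ≥ 79.4, i.e. log₁₀ N ≥ 0.78.
N ≥ 10^(7.8/10) = 6.026, so N = 7.

7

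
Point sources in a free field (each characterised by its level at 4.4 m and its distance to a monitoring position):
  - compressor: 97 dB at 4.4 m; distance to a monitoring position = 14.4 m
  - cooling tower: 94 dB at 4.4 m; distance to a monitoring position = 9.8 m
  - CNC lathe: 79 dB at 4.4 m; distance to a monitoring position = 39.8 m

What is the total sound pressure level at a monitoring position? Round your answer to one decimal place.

89.9 dB

Propagate each source to the receiver with L = L_ref − 20·log₁₀(r/r_ref), then add intensities.
compressor: 97 − 20·log₁₀(14.4/4.4) = 97 − 10.30 = 86.70 dB.
cooling tower: 94 − 20·log₁₀(9.8/4.4) = 94 − 6.96 = 87.04 dB.
CNC lathe: 79 − 20·log₁₀(39.8/4.4) = 79 − 19.13 = 59.87 dB.
Σ 10^(L/10) = 9.753e+08 → L_total = 10·log₁₀(9.753e+08) = 89.89 dB.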